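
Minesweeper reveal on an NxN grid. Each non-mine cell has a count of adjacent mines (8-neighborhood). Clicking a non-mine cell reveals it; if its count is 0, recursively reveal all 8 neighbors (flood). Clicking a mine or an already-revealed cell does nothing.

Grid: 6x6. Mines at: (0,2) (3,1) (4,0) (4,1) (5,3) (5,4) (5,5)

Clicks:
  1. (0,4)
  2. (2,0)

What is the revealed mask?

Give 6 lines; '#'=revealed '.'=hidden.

Answer: ...###
..####
#.####
..####
..####
......

Derivation:
Click 1 (0,4) count=0: revealed 19 new [(0,3) (0,4) (0,5) (1,2) (1,3) (1,4) (1,5) (2,2) (2,3) (2,4) (2,5) (3,2) (3,3) (3,4) (3,5) (4,2) (4,3) (4,4) (4,5)] -> total=19
Click 2 (2,0) count=1: revealed 1 new [(2,0)] -> total=20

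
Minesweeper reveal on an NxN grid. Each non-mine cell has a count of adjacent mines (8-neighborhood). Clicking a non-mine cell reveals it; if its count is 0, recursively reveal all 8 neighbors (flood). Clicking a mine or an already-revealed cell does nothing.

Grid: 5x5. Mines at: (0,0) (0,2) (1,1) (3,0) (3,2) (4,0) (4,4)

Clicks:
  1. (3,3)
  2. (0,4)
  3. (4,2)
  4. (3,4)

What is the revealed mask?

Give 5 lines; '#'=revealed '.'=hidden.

Answer: ...##
...##
...##
...##
..#..

Derivation:
Click 1 (3,3) count=2: revealed 1 new [(3,3)] -> total=1
Click 2 (0,4) count=0: revealed 7 new [(0,3) (0,4) (1,3) (1,4) (2,3) (2,4) (3,4)] -> total=8
Click 3 (4,2) count=1: revealed 1 new [(4,2)] -> total=9
Click 4 (3,4) count=1: revealed 0 new [(none)] -> total=9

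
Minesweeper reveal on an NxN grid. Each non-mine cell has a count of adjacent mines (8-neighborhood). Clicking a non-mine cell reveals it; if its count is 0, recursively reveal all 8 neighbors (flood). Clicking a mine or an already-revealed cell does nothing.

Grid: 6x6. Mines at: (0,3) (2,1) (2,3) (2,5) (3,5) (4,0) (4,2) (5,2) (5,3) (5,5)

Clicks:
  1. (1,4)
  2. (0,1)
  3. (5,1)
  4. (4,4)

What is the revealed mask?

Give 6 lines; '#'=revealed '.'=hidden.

Answer: ###...
###.#.
......
......
....#.
.#....

Derivation:
Click 1 (1,4) count=3: revealed 1 new [(1,4)] -> total=1
Click 2 (0,1) count=0: revealed 6 new [(0,0) (0,1) (0,2) (1,0) (1,1) (1,2)] -> total=7
Click 3 (5,1) count=3: revealed 1 new [(5,1)] -> total=8
Click 4 (4,4) count=3: revealed 1 new [(4,4)] -> total=9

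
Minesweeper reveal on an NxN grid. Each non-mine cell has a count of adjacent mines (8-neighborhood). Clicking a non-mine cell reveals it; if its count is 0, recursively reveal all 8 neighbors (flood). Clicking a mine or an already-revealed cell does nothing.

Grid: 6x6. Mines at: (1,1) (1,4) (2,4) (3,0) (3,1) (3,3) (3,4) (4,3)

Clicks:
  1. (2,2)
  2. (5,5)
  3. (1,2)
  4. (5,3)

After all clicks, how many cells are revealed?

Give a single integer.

Answer: 7

Derivation:
Click 1 (2,2) count=3: revealed 1 new [(2,2)] -> total=1
Click 2 (5,5) count=0: revealed 4 new [(4,4) (4,5) (5,4) (5,5)] -> total=5
Click 3 (1,2) count=1: revealed 1 new [(1,2)] -> total=6
Click 4 (5,3) count=1: revealed 1 new [(5,3)] -> total=7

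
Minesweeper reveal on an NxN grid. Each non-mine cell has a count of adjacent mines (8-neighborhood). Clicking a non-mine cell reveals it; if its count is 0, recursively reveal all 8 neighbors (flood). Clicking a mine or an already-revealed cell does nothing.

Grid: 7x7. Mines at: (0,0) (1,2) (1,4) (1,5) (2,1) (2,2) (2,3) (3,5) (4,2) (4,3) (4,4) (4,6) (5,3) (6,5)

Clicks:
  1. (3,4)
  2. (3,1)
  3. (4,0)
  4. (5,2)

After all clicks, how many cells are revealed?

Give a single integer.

Answer: 11

Derivation:
Click 1 (3,4) count=4: revealed 1 new [(3,4)] -> total=1
Click 2 (3,1) count=3: revealed 1 new [(3,1)] -> total=2
Click 3 (4,0) count=0: revealed 9 new [(3,0) (4,0) (4,1) (5,0) (5,1) (5,2) (6,0) (6,1) (6,2)] -> total=11
Click 4 (5,2) count=3: revealed 0 new [(none)] -> total=11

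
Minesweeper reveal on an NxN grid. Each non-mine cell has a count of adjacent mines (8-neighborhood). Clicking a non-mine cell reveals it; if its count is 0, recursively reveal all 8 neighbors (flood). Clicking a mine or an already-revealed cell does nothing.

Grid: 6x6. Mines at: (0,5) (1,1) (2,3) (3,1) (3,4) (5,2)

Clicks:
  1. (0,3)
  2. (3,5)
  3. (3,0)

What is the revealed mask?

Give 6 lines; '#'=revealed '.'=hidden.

Answer: ..###.
..###.
......
#....#
......
......

Derivation:
Click 1 (0,3) count=0: revealed 6 new [(0,2) (0,3) (0,4) (1,2) (1,3) (1,4)] -> total=6
Click 2 (3,5) count=1: revealed 1 new [(3,5)] -> total=7
Click 3 (3,0) count=1: revealed 1 new [(3,0)] -> total=8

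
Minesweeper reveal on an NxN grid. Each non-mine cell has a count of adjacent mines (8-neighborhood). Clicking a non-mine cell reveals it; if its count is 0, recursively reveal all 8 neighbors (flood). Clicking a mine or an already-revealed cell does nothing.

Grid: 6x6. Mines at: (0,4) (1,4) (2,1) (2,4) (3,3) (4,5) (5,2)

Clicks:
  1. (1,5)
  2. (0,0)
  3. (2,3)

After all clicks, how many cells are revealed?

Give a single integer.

Click 1 (1,5) count=3: revealed 1 new [(1,5)] -> total=1
Click 2 (0,0) count=0: revealed 8 new [(0,0) (0,1) (0,2) (0,3) (1,0) (1,1) (1,2) (1,3)] -> total=9
Click 3 (2,3) count=3: revealed 1 new [(2,3)] -> total=10

Answer: 10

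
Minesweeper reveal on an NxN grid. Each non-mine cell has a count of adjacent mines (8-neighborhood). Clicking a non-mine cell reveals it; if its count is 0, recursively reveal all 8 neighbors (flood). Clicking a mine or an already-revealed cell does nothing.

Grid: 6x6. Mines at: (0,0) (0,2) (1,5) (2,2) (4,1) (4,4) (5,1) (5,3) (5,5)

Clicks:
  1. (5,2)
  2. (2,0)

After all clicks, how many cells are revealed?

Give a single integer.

Answer: 7

Derivation:
Click 1 (5,2) count=3: revealed 1 new [(5,2)] -> total=1
Click 2 (2,0) count=0: revealed 6 new [(1,0) (1,1) (2,0) (2,1) (3,0) (3,1)] -> total=7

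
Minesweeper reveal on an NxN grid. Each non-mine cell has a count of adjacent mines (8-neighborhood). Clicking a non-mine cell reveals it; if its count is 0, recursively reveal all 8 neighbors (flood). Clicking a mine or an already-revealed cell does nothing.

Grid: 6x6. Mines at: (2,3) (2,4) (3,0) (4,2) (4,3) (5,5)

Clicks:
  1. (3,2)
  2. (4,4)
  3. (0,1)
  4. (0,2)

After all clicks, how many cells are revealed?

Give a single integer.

Click 1 (3,2) count=3: revealed 1 new [(3,2)] -> total=1
Click 2 (4,4) count=2: revealed 1 new [(4,4)] -> total=2
Click 3 (0,1) count=0: revealed 15 new [(0,0) (0,1) (0,2) (0,3) (0,4) (0,5) (1,0) (1,1) (1,2) (1,3) (1,4) (1,5) (2,0) (2,1) (2,2)] -> total=17
Click 4 (0,2) count=0: revealed 0 new [(none)] -> total=17

Answer: 17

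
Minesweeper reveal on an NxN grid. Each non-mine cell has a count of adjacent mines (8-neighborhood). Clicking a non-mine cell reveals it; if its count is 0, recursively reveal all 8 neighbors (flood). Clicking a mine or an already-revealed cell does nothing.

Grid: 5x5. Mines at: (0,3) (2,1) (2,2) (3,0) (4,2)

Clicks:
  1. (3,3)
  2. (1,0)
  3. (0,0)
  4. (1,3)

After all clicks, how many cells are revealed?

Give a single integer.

Click 1 (3,3) count=2: revealed 1 new [(3,3)] -> total=1
Click 2 (1,0) count=1: revealed 1 new [(1,0)] -> total=2
Click 3 (0,0) count=0: revealed 5 new [(0,0) (0,1) (0,2) (1,1) (1,2)] -> total=7
Click 4 (1,3) count=2: revealed 1 new [(1,3)] -> total=8

Answer: 8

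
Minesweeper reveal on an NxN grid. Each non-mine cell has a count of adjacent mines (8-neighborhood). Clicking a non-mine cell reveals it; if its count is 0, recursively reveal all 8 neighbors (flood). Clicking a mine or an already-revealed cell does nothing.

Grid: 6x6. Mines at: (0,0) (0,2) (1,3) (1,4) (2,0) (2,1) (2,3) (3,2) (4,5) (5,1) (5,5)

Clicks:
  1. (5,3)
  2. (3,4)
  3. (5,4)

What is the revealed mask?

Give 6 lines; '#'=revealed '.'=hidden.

Answer: ......
......
......
....#.
..###.
..###.

Derivation:
Click 1 (5,3) count=0: revealed 6 new [(4,2) (4,3) (4,4) (5,2) (5,3) (5,4)] -> total=6
Click 2 (3,4) count=2: revealed 1 new [(3,4)] -> total=7
Click 3 (5,4) count=2: revealed 0 new [(none)] -> total=7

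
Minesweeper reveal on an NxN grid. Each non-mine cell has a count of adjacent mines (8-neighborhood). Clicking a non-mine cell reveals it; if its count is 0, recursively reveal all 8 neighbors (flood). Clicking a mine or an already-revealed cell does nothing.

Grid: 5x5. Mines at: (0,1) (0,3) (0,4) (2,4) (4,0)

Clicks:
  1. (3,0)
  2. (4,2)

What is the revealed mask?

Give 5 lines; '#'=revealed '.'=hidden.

Answer: .....
####.
####.
#####
.####

Derivation:
Click 1 (3,0) count=1: revealed 1 new [(3,0)] -> total=1
Click 2 (4,2) count=0: revealed 16 new [(1,0) (1,1) (1,2) (1,3) (2,0) (2,1) (2,2) (2,3) (3,1) (3,2) (3,3) (3,4) (4,1) (4,2) (4,3) (4,4)] -> total=17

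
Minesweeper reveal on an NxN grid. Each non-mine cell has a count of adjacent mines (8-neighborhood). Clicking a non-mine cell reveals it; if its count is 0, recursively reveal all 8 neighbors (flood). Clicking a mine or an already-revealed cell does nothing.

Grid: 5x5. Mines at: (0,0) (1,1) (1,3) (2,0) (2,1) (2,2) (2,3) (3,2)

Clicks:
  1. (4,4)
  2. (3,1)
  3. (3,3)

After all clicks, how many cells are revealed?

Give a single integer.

Answer: 5

Derivation:
Click 1 (4,4) count=0: revealed 4 new [(3,3) (3,4) (4,3) (4,4)] -> total=4
Click 2 (3,1) count=4: revealed 1 new [(3,1)] -> total=5
Click 3 (3,3) count=3: revealed 0 new [(none)] -> total=5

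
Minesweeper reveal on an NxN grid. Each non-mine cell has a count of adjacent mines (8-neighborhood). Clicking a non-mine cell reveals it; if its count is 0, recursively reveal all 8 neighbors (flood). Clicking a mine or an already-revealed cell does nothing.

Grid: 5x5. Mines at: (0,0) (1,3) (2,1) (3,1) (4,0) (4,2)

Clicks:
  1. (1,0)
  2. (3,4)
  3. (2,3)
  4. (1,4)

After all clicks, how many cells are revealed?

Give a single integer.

Answer: 8

Derivation:
Click 1 (1,0) count=2: revealed 1 new [(1,0)] -> total=1
Click 2 (3,4) count=0: revealed 6 new [(2,3) (2,4) (3,3) (3,4) (4,3) (4,4)] -> total=7
Click 3 (2,3) count=1: revealed 0 new [(none)] -> total=7
Click 4 (1,4) count=1: revealed 1 new [(1,4)] -> total=8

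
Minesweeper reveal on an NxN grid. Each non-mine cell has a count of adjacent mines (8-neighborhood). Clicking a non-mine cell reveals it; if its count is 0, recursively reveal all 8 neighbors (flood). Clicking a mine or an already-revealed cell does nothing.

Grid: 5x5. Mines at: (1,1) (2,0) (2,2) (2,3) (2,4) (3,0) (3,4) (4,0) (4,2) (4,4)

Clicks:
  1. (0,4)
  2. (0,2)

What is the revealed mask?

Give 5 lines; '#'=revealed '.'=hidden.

Click 1 (0,4) count=0: revealed 6 new [(0,2) (0,3) (0,4) (1,2) (1,3) (1,4)] -> total=6
Click 2 (0,2) count=1: revealed 0 new [(none)] -> total=6

Answer: ..###
..###
.....
.....
.....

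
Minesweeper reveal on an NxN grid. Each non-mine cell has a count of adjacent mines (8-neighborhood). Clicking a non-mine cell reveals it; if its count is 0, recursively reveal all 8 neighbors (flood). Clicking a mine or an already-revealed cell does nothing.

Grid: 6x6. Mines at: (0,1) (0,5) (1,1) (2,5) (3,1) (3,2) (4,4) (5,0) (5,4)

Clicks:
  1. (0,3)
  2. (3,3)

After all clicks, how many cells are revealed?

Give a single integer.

Click 1 (0,3) count=0: revealed 9 new [(0,2) (0,3) (0,4) (1,2) (1,3) (1,4) (2,2) (2,3) (2,4)] -> total=9
Click 2 (3,3) count=2: revealed 1 new [(3,3)] -> total=10

Answer: 10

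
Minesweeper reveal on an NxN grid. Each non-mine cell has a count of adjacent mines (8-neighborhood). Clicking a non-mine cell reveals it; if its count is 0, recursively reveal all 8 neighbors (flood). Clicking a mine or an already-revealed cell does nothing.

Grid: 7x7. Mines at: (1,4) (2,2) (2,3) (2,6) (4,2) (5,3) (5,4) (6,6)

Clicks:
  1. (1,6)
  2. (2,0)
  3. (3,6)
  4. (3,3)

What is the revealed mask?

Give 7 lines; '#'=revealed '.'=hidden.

Answer: ####...
####..#
##.....
##.#..#
##.....
###....
###....

Derivation:
Click 1 (1,6) count=1: revealed 1 new [(1,6)] -> total=1
Click 2 (2,0) count=0: revealed 20 new [(0,0) (0,1) (0,2) (0,3) (1,0) (1,1) (1,2) (1,3) (2,0) (2,1) (3,0) (3,1) (4,0) (4,1) (5,0) (5,1) (5,2) (6,0) (6,1) (6,2)] -> total=21
Click 3 (3,6) count=1: revealed 1 new [(3,6)] -> total=22
Click 4 (3,3) count=3: revealed 1 new [(3,3)] -> total=23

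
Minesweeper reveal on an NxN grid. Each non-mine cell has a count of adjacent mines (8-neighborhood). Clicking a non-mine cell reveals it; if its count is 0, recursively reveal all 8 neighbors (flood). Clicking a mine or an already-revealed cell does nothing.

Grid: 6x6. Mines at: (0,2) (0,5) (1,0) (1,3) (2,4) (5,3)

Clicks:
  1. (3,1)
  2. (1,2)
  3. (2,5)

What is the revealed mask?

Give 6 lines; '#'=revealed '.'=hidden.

Answer: ......
..#...
####.#
####..
####..
###...

Derivation:
Click 1 (3,1) count=0: revealed 15 new [(2,0) (2,1) (2,2) (2,3) (3,0) (3,1) (3,2) (3,3) (4,0) (4,1) (4,2) (4,3) (5,0) (5,1) (5,2)] -> total=15
Click 2 (1,2) count=2: revealed 1 new [(1,2)] -> total=16
Click 3 (2,5) count=1: revealed 1 new [(2,5)] -> total=17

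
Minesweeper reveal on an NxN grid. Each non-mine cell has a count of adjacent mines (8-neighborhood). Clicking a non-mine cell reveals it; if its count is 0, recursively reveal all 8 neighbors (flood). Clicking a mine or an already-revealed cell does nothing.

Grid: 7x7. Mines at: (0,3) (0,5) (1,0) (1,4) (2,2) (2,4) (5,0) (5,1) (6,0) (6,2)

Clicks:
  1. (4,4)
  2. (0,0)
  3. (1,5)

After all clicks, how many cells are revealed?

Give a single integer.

Answer: 24

Derivation:
Click 1 (4,4) count=0: revealed 23 new [(1,5) (1,6) (2,5) (2,6) (3,2) (3,3) (3,4) (3,5) (3,6) (4,2) (4,3) (4,4) (4,5) (4,6) (5,2) (5,3) (5,4) (5,5) (5,6) (6,3) (6,4) (6,5) (6,6)] -> total=23
Click 2 (0,0) count=1: revealed 1 new [(0,0)] -> total=24
Click 3 (1,5) count=3: revealed 0 new [(none)] -> total=24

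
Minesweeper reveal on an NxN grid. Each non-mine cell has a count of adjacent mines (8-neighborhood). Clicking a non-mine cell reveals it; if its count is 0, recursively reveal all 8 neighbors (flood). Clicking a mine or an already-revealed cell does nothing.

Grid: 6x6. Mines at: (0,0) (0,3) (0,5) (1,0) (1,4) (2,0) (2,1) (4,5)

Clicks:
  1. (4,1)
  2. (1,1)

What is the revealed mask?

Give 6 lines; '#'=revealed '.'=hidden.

Answer: ......
.#....
..###.
#####.
#####.
#####.

Derivation:
Click 1 (4,1) count=0: revealed 18 new [(2,2) (2,3) (2,4) (3,0) (3,1) (3,2) (3,3) (3,4) (4,0) (4,1) (4,2) (4,3) (4,4) (5,0) (5,1) (5,2) (5,3) (5,4)] -> total=18
Click 2 (1,1) count=4: revealed 1 new [(1,1)] -> total=19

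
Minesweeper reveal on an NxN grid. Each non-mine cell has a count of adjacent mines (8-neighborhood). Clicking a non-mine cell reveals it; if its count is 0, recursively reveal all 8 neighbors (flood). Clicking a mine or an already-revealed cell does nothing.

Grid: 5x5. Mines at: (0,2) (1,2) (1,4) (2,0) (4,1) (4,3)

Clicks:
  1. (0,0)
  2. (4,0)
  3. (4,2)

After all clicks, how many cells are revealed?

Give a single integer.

Click 1 (0,0) count=0: revealed 4 new [(0,0) (0,1) (1,0) (1,1)] -> total=4
Click 2 (4,0) count=1: revealed 1 new [(4,0)] -> total=5
Click 3 (4,2) count=2: revealed 1 new [(4,2)] -> total=6

Answer: 6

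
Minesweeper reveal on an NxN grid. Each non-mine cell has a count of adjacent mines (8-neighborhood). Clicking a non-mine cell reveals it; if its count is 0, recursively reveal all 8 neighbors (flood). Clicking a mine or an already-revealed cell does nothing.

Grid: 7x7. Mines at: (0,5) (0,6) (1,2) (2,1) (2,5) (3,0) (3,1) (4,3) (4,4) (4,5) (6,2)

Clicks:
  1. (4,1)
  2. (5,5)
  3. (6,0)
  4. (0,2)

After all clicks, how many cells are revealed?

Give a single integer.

Answer: 8

Derivation:
Click 1 (4,1) count=2: revealed 1 new [(4,1)] -> total=1
Click 2 (5,5) count=2: revealed 1 new [(5,5)] -> total=2
Click 3 (6,0) count=0: revealed 5 new [(4,0) (5,0) (5,1) (6,0) (6,1)] -> total=7
Click 4 (0,2) count=1: revealed 1 new [(0,2)] -> total=8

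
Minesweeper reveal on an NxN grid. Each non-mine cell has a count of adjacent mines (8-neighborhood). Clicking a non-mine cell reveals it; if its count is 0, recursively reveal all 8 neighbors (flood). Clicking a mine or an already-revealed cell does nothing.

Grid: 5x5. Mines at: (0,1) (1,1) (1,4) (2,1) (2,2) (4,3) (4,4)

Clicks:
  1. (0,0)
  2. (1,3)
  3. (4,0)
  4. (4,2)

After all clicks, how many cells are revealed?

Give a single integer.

Click 1 (0,0) count=2: revealed 1 new [(0,0)] -> total=1
Click 2 (1,3) count=2: revealed 1 new [(1,3)] -> total=2
Click 3 (4,0) count=0: revealed 6 new [(3,0) (3,1) (3,2) (4,0) (4,1) (4,2)] -> total=8
Click 4 (4,2) count=1: revealed 0 new [(none)] -> total=8

Answer: 8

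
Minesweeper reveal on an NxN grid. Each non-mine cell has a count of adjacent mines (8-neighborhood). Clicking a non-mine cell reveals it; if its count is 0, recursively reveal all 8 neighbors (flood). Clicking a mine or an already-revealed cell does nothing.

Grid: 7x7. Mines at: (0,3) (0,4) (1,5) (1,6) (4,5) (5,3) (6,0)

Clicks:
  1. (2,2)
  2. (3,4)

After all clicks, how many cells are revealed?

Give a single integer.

Click 1 (2,2) count=0: revealed 26 new [(0,0) (0,1) (0,2) (1,0) (1,1) (1,2) (1,3) (1,4) (2,0) (2,1) (2,2) (2,3) (2,4) (3,0) (3,1) (3,2) (3,3) (3,4) (4,0) (4,1) (4,2) (4,3) (4,4) (5,0) (5,1) (5,2)] -> total=26
Click 2 (3,4) count=1: revealed 0 new [(none)] -> total=26

Answer: 26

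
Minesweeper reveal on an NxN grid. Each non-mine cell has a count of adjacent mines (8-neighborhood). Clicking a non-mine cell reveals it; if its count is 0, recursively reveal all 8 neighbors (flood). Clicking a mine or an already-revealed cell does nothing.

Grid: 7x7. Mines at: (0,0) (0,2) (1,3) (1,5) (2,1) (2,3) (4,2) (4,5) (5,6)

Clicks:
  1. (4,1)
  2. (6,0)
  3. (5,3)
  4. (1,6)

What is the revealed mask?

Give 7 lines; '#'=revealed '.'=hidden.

Click 1 (4,1) count=1: revealed 1 new [(4,1)] -> total=1
Click 2 (6,0) count=0: revealed 15 new [(3,0) (3,1) (4,0) (5,0) (5,1) (5,2) (5,3) (5,4) (5,5) (6,0) (6,1) (6,2) (6,3) (6,4) (6,5)] -> total=16
Click 3 (5,3) count=1: revealed 0 new [(none)] -> total=16
Click 4 (1,6) count=1: revealed 1 new [(1,6)] -> total=17

Answer: .......
......#
.......
##.....
##.....
######.
######.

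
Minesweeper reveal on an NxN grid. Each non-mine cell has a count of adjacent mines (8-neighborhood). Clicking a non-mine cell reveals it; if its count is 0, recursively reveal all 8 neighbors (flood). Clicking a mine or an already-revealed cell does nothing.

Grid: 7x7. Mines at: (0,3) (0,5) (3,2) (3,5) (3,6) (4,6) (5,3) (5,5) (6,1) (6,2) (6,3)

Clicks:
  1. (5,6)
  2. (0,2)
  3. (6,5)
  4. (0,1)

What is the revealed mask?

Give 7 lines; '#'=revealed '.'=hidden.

Answer: ###....
###....
###....
##.....
##.....
##....#
.....#.

Derivation:
Click 1 (5,6) count=2: revealed 1 new [(5,6)] -> total=1
Click 2 (0,2) count=1: revealed 1 new [(0,2)] -> total=2
Click 3 (6,5) count=1: revealed 1 new [(6,5)] -> total=3
Click 4 (0,1) count=0: revealed 14 new [(0,0) (0,1) (1,0) (1,1) (1,2) (2,0) (2,1) (2,2) (3,0) (3,1) (4,0) (4,1) (5,0) (5,1)] -> total=17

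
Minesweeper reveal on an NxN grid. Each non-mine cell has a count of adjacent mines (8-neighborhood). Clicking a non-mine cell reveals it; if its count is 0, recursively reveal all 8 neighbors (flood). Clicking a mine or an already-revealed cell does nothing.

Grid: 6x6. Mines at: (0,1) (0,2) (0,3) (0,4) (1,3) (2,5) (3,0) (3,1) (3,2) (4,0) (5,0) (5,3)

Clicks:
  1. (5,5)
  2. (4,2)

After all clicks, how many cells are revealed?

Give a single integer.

Answer: 7

Derivation:
Click 1 (5,5) count=0: revealed 6 new [(3,4) (3,5) (4,4) (4,5) (5,4) (5,5)] -> total=6
Click 2 (4,2) count=3: revealed 1 new [(4,2)] -> total=7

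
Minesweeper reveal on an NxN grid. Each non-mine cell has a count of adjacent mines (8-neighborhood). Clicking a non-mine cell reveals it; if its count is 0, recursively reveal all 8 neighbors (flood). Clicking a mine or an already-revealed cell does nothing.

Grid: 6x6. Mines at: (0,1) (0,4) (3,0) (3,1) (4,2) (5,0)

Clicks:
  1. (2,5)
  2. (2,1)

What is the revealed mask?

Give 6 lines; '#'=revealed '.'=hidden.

Answer: ......
..####
.#####
..####
...###
...###

Derivation:
Click 1 (2,5) count=0: revealed 18 new [(1,2) (1,3) (1,4) (1,5) (2,2) (2,3) (2,4) (2,5) (3,2) (3,3) (3,4) (3,5) (4,3) (4,4) (4,5) (5,3) (5,4) (5,5)] -> total=18
Click 2 (2,1) count=2: revealed 1 new [(2,1)] -> total=19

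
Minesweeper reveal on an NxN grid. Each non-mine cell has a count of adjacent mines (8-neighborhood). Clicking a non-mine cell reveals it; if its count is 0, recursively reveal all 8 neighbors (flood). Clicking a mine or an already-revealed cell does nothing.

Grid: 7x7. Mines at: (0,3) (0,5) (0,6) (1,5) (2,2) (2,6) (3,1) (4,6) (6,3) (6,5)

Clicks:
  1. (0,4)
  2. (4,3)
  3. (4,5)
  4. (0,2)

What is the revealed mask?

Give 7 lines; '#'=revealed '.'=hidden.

Click 1 (0,4) count=3: revealed 1 new [(0,4)] -> total=1
Click 2 (4,3) count=0: revealed 15 new [(2,3) (2,4) (2,5) (3,2) (3,3) (3,4) (3,5) (4,2) (4,3) (4,4) (4,5) (5,2) (5,3) (5,4) (5,5)] -> total=16
Click 3 (4,5) count=1: revealed 0 new [(none)] -> total=16
Click 4 (0,2) count=1: revealed 1 new [(0,2)] -> total=17

Answer: ..#.#..
.......
...###.
..####.
..####.
..####.
.......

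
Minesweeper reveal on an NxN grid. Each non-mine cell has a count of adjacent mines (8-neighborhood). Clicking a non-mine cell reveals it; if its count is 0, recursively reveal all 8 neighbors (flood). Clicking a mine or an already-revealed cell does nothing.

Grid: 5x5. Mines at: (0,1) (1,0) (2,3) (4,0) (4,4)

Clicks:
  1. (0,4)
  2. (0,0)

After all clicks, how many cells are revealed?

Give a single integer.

Click 1 (0,4) count=0: revealed 6 new [(0,2) (0,3) (0,4) (1,2) (1,3) (1,4)] -> total=6
Click 2 (0,0) count=2: revealed 1 new [(0,0)] -> total=7

Answer: 7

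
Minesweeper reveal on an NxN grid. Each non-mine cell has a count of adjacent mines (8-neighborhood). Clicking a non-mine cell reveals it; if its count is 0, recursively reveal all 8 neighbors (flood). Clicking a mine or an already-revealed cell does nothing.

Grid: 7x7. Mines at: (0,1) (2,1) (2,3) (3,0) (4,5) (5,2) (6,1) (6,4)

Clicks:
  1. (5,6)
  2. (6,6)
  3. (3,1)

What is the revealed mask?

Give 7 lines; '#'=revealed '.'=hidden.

Click 1 (5,6) count=1: revealed 1 new [(5,6)] -> total=1
Click 2 (6,6) count=0: revealed 3 new [(5,5) (6,5) (6,6)] -> total=4
Click 3 (3,1) count=2: revealed 1 new [(3,1)] -> total=5

Answer: .......
.......
.......
.#.....
.......
.....##
.....##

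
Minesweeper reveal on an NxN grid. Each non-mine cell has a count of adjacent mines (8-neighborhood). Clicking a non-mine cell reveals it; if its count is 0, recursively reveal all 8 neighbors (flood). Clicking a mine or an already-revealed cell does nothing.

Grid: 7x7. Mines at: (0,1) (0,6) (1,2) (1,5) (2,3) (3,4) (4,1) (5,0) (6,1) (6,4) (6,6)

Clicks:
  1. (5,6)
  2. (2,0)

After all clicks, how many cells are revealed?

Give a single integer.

Click 1 (5,6) count=1: revealed 1 new [(5,6)] -> total=1
Click 2 (2,0) count=0: revealed 6 new [(1,0) (1,1) (2,0) (2,1) (3,0) (3,1)] -> total=7

Answer: 7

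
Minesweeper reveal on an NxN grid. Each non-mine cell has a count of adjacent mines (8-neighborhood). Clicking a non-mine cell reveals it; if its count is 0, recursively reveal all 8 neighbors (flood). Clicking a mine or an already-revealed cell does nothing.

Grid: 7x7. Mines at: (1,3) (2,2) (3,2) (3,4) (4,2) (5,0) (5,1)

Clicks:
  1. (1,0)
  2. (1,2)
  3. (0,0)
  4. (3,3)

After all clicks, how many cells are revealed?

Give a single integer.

Click 1 (1,0) count=0: revealed 12 new [(0,0) (0,1) (0,2) (1,0) (1,1) (1,2) (2,0) (2,1) (3,0) (3,1) (4,0) (4,1)] -> total=12
Click 2 (1,2) count=2: revealed 0 new [(none)] -> total=12
Click 3 (0,0) count=0: revealed 0 new [(none)] -> total=12
Click 4 (3,3) count=4: revealed 1 new [(3,3)] -> total=13

Answer: 13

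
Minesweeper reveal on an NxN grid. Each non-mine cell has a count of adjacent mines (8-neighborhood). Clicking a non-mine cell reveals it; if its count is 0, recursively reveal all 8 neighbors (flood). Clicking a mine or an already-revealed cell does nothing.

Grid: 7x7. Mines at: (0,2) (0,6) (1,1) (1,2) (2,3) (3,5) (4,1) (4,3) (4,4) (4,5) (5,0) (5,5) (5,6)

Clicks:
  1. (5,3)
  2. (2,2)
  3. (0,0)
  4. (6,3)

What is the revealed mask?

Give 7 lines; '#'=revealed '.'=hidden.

Answer: #......
.......
..#....
.......
.......
.####..
.####..

Derivation:
Click 1 (5,3) count=2: revealed 1 new [(5,3)] -> total=1
Click 2 (2,2) count=3: revealed 1 new [(2,2)] -> total=2
Click 3 (0,0) count=1: revealed 1 new [(0,0)] -> total=3
Click 4 (6,3) count=0: revealed 7 new [(5,1) (5,2) (5,4) (6,1) (6,2) (6,3) (6,4)] -> total=10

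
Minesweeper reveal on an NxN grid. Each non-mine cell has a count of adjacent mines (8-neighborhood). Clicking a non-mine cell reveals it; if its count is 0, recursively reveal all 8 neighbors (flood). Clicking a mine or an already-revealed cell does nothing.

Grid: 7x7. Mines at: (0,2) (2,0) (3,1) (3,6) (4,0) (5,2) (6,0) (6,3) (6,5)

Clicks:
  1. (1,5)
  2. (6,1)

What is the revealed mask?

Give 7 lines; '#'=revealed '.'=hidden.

Answer: ...####
..#####
..#####
..####.
..####.
...###.
.#.....

Derivation:
Click 1 (1,5) count=0: revealed 25 new [(0,3) (0,4) (0,5) (0,6) (1,2) (1,3) (1,4) (1,5) (1,6) (2,2) (2,3) (2,4) (2,5) (2,6) (3,2) (3,3) (3,4) (3,5) (4,2) (4,3) (4,4) (4,5) (5,3) (5,4) (5,5)] -> total=25
Click 2 (6,1) count=2: revealed 1 new [(6,1)] -> total=26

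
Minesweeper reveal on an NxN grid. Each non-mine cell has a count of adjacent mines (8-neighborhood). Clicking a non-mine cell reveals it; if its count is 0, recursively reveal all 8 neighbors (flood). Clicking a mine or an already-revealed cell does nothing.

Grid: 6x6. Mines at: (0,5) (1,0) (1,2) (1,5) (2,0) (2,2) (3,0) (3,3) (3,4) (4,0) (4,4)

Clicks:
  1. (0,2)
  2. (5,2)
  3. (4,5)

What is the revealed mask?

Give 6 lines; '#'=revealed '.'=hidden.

Click 1 (0,2) count=1: revealed 1 new [(0,2)] -> total=1
Click 2 (5,2) count=0: revealed 6 new [(4,1) (4,2) (4,3) (5,1) (5,2) (5,3)] -> total=7
Click 3 (4,5) count=2: revealed 1 new [(4,5)] -> total=8

Answer: ..#...
......
......
......
.###.#
.###..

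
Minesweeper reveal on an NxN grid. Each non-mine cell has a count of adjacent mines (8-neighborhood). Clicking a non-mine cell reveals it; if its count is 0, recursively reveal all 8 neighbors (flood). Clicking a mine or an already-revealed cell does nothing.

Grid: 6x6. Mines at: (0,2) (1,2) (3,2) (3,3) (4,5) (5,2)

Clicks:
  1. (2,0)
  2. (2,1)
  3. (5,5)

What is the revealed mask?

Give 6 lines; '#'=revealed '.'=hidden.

Click 1 (2,0) count=0: revealed 12 new [(0,0) (0,1) (1,0) (1,1) (2,0) (2,1) (3,0) (3,1) (4,0) (4,1) (5,0) (5,1)] -> total=12
Click 2 (2,1) count=2: revealed 0 new [(none)] -> total=12
Click 3 (5,5) count=1: revealed 1 new [(5,5)] -> total=13

Answer: ##....
##....
##....
##....
##....
##...#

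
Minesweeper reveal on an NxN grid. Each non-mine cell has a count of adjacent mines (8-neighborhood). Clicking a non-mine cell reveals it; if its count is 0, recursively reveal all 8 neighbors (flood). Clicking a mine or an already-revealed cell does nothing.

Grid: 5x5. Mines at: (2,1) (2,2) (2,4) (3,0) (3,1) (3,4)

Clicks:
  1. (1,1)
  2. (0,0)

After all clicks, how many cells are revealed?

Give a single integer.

Click 1 (1,1) count=2: revealed 1 new [(1,1)] -> total=1
Click 2 (0,0) count=0: revealed 9 new [(0,0) (0,1) (0,2) (0,3) (0,4) (1,0) (1,2) (1,3) (1,4)] -> total=10

Answer: 10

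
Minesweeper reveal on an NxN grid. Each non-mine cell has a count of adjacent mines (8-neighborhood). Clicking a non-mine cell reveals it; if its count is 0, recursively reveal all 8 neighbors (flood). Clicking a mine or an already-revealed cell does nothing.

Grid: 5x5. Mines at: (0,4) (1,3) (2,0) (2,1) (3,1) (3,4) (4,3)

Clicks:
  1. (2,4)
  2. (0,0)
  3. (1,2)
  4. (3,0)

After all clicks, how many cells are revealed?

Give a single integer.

Click 1 (2,4) count=2: revealed 1 new [(2,4)] -> total=1
Click 2 (0,0) count=0: revealed 6 new [(0,0) (0,1) (0,2) (1,0) (1,1) (1,2)] -> total=7
Click 3 (1,2) count=2: revealed 0 new [(none)] -> total=7
Click 4 (3,0) count=3: revealed 1 new [(3,0)] -> total=8

Answer: 8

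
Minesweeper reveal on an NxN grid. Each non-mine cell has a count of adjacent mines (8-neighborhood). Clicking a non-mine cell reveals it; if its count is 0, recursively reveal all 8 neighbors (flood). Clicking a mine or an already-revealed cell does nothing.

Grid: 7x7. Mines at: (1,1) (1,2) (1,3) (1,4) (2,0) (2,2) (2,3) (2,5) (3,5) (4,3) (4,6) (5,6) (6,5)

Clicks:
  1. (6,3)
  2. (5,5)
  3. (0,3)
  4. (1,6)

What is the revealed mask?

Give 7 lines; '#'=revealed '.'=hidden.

Click 1 (6,3) count=0: revealed 16 new [(3,0) (3,1) (3,2) (4,0) (4,1) (4,2) (5,0) (5,1) (5,2) (5,3) (5,4) (6,0) (6,1) (6,2) (6,3) (6,4)] -> total=16
Click 2 (5,5) count=3: revealed 1 new [(5,5)] -> total=17
Click 3 (0,3) count=3: revealed 1 new [(0,3)] -> total=18
Click 4 (1,6) count=1: revealed 1 new [(1,6)] -> total=19

Answer: ...#...
......#
.......
###....
###....
######.
#####..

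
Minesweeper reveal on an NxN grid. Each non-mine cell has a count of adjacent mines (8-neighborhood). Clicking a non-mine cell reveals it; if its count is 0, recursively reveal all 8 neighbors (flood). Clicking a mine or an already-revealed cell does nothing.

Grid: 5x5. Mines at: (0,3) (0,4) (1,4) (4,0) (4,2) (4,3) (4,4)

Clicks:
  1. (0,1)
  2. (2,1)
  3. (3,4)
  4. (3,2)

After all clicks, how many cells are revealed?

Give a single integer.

Answer: 16

Derivation:
Click 1 (0,1) count=0: revealed 15 new [(0,0) (0,1) (0,2) (1,0) (1,1) (1,2) (1,3) (2,0) (2,1) (2,2) (2,3) (3,0) (3,1) (3,2) (3,3)] -> total=15
Click 2 (2,1) count=0: revealed 0 new [(none)] -> total=15
Click 3 (3,4) count=2: revealed 1 new [(3,4)] -> total=16
Click 4 (3,2) count=2: revealed 0 new [(none)] -> total=16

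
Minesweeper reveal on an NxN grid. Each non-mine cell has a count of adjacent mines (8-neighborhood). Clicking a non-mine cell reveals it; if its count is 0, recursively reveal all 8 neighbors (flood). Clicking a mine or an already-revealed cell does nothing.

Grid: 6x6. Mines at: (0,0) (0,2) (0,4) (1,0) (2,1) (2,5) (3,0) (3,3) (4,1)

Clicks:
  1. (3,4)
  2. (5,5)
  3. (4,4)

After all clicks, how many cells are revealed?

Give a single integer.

Click 1 (3,4) count=2: revealed 1 new [(3,4)] -> total=1
Click 2 (5,5) count=0: revealed 9 new [(3,5) (4,2) (4,3) (4,4) (4,5) (5,2) (5,3) (5,4) (5,5)] -> total=10
Click 3 (4,4) count=1: revealed 0 new [(none)] -> total=10

Answer: 10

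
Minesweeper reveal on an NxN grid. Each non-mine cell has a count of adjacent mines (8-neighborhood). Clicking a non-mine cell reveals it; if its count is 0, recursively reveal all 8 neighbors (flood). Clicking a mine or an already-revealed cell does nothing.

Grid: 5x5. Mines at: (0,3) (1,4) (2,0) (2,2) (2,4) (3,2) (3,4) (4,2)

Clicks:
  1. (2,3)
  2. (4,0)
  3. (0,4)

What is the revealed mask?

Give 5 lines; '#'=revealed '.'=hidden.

Answer: ....#
.....
...#.
##...
##...

Derivation:
Click 1 (2,3) count=5: revealed 1 new [(2,3)] -> total=1
Click 2 (4,0) count=0: revealed 4 new [(3,0) (3,1) (4,0) (4,1)] -> total=5
Click 3 (0,4) count=2: revealed 1 new [(0,4)] -> total=6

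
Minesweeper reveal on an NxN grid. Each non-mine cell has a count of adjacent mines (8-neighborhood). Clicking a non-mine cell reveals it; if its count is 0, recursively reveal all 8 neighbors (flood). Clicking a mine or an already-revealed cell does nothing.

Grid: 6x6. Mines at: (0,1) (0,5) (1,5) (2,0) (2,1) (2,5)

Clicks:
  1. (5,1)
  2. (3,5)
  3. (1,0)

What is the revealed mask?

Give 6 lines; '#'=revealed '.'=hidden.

Click 1 (5,1) count=0: revealed 27 new [(0,2) (0,3) (0,4) (1,2) (1,3) (1,4) (2,2) (2,3) (2,4) (3,0) (3,1) (3,2) (3,3) (3,4) (3,5) (4,0) (4,1) (4,2) (4,3) (4,4) (4,5) (5,0) (5,1) (5,2) (5,3) (5,4) (5,5)] -> total=27
Click 2 (3,5) count=1: revealed 0 new [(none)] -> total=27
Click 3 (1,0) count=3: revealed 1 new [(1,0)] -> total=28

Answer: ..###.
#.###.
..###.
######
######
######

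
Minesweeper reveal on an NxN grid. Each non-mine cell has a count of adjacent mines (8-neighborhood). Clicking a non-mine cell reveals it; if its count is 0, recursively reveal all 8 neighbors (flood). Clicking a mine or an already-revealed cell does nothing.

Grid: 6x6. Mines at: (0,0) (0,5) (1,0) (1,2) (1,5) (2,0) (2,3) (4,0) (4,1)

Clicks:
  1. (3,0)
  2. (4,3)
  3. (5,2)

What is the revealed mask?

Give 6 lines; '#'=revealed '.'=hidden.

Click 1 (3,0) count=3: revealed 1 new [(3,0)] -> total=1
Click 2 (4,3) count=0: revealed 14 new [(2,4) (2,5) (3,2) (3,3) (3,4) (3,5) (4,2) (4,3) (4,4) (4,5) (5,2) (5,3) (5,4) (5,5)] -> total=15
Click 3 (5,2) count=1: revealed 0 new [(none)] -> total=15

Answer: ......
......
....##
#.####
..####
..####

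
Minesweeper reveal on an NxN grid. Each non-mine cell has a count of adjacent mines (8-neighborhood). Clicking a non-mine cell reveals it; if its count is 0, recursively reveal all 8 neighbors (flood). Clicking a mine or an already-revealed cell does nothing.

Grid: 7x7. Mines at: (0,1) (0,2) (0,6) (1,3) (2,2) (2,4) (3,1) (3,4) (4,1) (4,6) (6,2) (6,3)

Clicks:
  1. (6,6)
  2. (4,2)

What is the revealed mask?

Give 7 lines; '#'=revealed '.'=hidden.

Click 1 (6,6) count=0: revealed 6 new [(5,4) (5,5) (5,6) (6,4) (6,5) (6,6)] -> total=6
Click 2 (4,2) count=2: revealed 1 new [(4,2)] -> total=7

Answer: .......
.......
.......
.......
..#....
....###
....###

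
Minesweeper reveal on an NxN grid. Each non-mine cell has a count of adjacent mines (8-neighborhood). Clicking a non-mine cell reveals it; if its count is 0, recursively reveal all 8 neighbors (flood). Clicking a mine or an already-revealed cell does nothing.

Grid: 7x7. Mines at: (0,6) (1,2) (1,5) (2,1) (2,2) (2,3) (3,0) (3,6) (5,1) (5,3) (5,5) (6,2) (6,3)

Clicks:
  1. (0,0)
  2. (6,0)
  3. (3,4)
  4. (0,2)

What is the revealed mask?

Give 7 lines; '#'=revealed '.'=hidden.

Click 1 (0,0) count=0: revealed 4 new [(0,0) (0,1) (1,0) (1,1)] -> total=4
Click 2 (6,0) count=1: revealed 1 new [(6,0)] -> total=5
Click 3 (3,4) count=1: revealed 1 new [(3,4)] -> total=6
Click 4 (0,2) count=1: revealed 1 new [(0,2)] -> total=7

Answer: ###....
##.....
.......
....#..
.......
.......
#......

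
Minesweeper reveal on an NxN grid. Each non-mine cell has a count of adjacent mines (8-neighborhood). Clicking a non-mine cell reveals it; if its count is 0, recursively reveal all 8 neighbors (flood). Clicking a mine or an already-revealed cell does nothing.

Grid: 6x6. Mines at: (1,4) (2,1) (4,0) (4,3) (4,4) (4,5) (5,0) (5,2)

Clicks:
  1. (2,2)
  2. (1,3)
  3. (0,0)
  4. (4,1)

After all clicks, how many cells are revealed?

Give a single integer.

Answer: 10

Derivation:
Click 1 (2,2) count=1: revealed 1 new [(2,2)] -> total=1
Click 2 (1,3) count=1: revealed 1 new [(1,3)] -> total=2
Click 3 (0,0) count=0: revealed 7 new [(0,0) (0,1) (0,2) (0,3) (1,0) (1,1) (1,2)] -> total=9
Click 4 (4,1) count=3: revealed 1 new [(4,1)] -> total=10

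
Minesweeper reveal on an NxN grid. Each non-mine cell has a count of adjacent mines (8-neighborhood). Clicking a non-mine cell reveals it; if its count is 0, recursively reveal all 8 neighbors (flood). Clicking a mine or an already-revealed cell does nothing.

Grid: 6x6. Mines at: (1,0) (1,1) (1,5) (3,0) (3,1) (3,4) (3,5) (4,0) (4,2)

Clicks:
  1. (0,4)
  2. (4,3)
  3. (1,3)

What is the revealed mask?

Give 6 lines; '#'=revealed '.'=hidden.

Click 1 (0,4) count=1: revealed 1 new [(0,4)] -> total=1
Click 2 (4,3) count=2: revealed 1 new [(4,3)] -> total=2
Click 3 (1,3) count=0: revealed 8 new [(0,2) (0,3) (1,2) (1,3) (1,4) (2,2) (2,3) (2,4)] -> total=10

Answer: ..###.
..###.
..###.
......
...#..
......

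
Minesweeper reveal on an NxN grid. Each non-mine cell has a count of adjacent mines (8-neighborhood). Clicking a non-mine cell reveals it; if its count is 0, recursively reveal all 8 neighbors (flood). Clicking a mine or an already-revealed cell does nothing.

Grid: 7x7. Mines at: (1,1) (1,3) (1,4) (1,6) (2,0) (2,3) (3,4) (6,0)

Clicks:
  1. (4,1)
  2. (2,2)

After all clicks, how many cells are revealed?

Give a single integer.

Answer: 29

Derivation:
Click 1 (4,1) count=0: revealed 28 new [(2,5) (2,6) (3,0) (3,1) (3,2) (3,3) (3,5) (3,6) (4,0) (4,1) (4,2) (4,3) (4,4) (4,5) (4,6) (5,0) (5,1) (5,2) (5,3) (5,4) (5,5) (5,6) (6,1) (6,2) (6,3) (6,4) (6,5) (6,6)] -> total=28
Click 2 (2,2) count=3: revealed 1 new [(2,2)] -> total=29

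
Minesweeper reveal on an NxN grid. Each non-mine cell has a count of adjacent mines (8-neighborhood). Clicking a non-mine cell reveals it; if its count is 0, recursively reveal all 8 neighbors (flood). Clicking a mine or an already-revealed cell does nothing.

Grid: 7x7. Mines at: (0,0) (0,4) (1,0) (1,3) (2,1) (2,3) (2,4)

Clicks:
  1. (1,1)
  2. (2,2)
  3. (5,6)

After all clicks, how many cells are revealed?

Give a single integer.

Click 1 (1,1) count=3: revealed 1 new [(1,1)] -> total=1
Click 2 (2,2) count=3: revealed 1 new [(2,2)] -> total=2
Click 3 (5,6) count=0: revealed 34 new [(0,5) (0,6) (1,5) (1,6) (2,5) (2,6) (3,0) (3,1) (3,2) (3,3) (3,4) (3,5) (3,6) (4,0) (4,1) (4,2) (4,3) (4,4) (4,5) (4,6) (5,0) (5,1) (5,2) (5,3) (5,4) (5,5) (5,6) (6,0) (6,1) (6,2) (6,3) (6,4) (6,5) (6,6)] -> total=36

Answer: 36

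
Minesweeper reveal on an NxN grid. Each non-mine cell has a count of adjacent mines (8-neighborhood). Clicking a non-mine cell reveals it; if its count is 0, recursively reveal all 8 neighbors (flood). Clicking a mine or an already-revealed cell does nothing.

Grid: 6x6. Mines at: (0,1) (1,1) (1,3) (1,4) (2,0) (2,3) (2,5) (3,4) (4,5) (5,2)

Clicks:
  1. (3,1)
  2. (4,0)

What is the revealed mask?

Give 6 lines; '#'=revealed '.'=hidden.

Click 1 (3,1) count=1: revealed 1 new [(3,1)] -> total=1
Click 2 (4,0) count=0: revealed 5 new [(3,0) (4,0) (4,1) (5,0) (5,1)] -> total=6

Answer: ......
......
......
##....
##....
##....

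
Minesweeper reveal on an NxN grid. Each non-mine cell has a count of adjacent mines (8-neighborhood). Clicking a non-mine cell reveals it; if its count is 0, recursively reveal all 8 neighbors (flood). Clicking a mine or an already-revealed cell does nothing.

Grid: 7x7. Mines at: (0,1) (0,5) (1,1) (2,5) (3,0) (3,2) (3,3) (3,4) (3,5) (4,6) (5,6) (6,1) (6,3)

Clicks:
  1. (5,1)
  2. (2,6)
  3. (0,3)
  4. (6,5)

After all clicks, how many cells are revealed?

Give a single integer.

Click 1 (5,1) count=1: revealed 1 new [(5,1)] -> total=1
Click 2 (2,6) count=2: revealed 1 new [(2,6)] -> total=2
Click 3 (0,3) count=0: revealed 9 new [(0,2) (0,3) (0,4) (1,2) (1,3) (1,4) (2,2) (2,3) (2,4)] -> total=11
Click 4 (6,5) count=1: revealed 1 new [(6,5)] -> total=12

Answer: 12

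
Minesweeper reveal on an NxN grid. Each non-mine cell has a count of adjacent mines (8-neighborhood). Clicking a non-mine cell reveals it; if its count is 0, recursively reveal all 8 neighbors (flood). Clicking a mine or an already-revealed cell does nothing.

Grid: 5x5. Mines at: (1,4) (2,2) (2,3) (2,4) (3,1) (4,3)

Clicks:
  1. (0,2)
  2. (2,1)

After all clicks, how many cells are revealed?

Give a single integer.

Answer: 10

Derivation:
Click 1 (0,2) count=0: revealed 10 new [(0,0) (0,1) (0,2) (0,3) (1,0) (1,1) (1,2) (1,3) (2,0) (2,1)] -> total=10
Click 2 (2,1) count=2: revealed 0 new [(none)] -> total=10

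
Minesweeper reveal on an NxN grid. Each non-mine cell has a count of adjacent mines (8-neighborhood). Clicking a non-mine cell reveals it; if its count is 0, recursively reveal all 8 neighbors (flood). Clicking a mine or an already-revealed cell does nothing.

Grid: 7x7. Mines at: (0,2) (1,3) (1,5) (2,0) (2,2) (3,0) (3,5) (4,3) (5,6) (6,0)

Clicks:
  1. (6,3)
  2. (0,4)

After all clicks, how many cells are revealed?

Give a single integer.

Answer: 11

Derivation:
Click 1 (6,3) count=0: revealed 10 new [(5,1) (5,2) (5,3) (5,4) (5,5) (6,1) (6,2) (6,3) (6,4) (6,5)] -> total=10
Click 2 (0,4) count=2: revealed 1 new [(0,4)] -> total=11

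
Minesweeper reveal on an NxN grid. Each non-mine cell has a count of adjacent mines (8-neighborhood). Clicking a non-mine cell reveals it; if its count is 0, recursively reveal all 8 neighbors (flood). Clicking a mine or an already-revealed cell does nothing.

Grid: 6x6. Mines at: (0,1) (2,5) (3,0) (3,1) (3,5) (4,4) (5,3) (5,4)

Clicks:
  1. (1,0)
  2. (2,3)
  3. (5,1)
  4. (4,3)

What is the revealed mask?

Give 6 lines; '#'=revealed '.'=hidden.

Answer: ..####
#.####
..###.
..###.
####..
###...

Derivation:
Click 1 (1,0) count=1: revealed 1 new [(1,0)] -> total=1
Click 2 (2,3) count=0: revealed 14 new [(0,2) (0,3) (0,4) (0,5) (1,2) (1,3) (1,4) (1,5) (2,2) (2,3) (2,4) (3,2) (3,3) (3,4)] -> total=15
Click 3 (5,1) count=0: revealed 6 new [(4,0) (4,1) (4,2) (5,0) (5,1) (5,2)] -> total=21
Click 4 (4,3) count=3: revealed 1 new [(4,3)] -> total=22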